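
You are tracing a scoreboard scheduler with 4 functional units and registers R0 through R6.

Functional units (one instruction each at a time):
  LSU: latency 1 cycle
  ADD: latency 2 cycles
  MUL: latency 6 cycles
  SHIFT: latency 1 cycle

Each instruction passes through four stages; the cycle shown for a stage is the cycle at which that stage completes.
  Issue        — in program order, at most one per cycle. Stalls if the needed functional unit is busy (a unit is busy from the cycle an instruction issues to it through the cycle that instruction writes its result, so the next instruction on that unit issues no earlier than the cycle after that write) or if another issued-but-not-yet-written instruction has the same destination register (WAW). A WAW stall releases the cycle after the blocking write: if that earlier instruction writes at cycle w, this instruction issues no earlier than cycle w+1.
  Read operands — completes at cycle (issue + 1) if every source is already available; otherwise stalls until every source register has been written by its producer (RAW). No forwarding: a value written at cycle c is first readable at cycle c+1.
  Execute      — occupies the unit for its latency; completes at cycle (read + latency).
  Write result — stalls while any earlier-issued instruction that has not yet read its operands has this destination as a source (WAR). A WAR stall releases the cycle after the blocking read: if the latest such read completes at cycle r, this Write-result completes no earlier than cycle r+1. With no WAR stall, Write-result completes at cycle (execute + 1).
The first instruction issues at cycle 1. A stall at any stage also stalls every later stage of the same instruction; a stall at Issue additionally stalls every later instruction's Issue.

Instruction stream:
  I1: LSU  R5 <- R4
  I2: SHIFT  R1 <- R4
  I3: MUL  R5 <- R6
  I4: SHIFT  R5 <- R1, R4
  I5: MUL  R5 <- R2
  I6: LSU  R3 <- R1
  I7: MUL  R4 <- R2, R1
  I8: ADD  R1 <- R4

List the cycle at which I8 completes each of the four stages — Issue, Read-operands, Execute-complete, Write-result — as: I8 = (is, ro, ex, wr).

[1] I1 issues→LSU
[2] I1 reads · I2 issues→SHIFT
[3] I1 exec-done · I2 reads
[4] I1 writes R5 · I2 exec-done
[5] I2 writes R1 · I3 issues→MUL
[6] I3 reads
[12] I3 exec-done
[13] I3 writes R5
[14] I4 issues→SHIFT
[15] I4 reads
[16] I4 exec-done
[17] I4 writes R5
[18] I5 issues→MUL
[19] I5 reads · I6 issues→LSU
[20] I6 reads
[21] I6 exec-done
[22] I6 writes R3
[25] I5 exec-done
[26] I5 writes R5
[27] I7 issues→MUL
[28] I7 reads · I8 issues→ADD
[34] I7 exec-done
[35] I7 writes R4
[36] I8 reads
[38] I8 exec-done
[39] I8 writes R1

I8 = (28, 36, 38, 39)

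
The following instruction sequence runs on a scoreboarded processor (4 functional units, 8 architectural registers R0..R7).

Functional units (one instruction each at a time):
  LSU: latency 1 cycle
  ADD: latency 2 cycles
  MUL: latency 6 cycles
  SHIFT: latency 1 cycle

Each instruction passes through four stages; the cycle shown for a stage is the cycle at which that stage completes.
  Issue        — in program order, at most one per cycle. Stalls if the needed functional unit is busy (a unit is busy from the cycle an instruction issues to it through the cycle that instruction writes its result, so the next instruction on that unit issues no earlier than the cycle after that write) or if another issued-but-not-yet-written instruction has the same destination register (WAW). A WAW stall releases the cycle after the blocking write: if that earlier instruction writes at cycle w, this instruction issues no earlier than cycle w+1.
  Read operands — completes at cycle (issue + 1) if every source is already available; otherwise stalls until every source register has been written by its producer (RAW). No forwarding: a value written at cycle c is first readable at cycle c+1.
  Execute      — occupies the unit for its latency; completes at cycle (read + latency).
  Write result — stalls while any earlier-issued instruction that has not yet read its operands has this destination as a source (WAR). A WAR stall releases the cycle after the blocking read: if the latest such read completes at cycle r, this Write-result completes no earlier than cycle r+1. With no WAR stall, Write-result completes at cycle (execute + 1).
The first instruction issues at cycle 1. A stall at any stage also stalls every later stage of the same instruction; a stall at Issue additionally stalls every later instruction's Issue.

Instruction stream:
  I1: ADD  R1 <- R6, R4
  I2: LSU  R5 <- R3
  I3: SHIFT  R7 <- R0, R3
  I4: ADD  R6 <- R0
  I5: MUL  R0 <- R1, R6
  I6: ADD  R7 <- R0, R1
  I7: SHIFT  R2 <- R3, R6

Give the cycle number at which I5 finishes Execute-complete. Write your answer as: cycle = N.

  I1 | 1 | 2 | 4 | 5
  I2 | 2 | 3 | 4 | 5
  I3 | 3 | 4 | 5 | 6
  I4 | 6 | 7 | 9 | 10   struct: ADD busy until I1 writes@5
  I5 | 7 | 11 | 17 | 18   RAW R6: wait I4 write@10
  I6 | 11 | 19 | 21 | 22   struct: ADD busy until I4 writes@10 · RAW R0: wait I5 write@18
  I7 | 12 | 13 | 14 | 15

cycle = 17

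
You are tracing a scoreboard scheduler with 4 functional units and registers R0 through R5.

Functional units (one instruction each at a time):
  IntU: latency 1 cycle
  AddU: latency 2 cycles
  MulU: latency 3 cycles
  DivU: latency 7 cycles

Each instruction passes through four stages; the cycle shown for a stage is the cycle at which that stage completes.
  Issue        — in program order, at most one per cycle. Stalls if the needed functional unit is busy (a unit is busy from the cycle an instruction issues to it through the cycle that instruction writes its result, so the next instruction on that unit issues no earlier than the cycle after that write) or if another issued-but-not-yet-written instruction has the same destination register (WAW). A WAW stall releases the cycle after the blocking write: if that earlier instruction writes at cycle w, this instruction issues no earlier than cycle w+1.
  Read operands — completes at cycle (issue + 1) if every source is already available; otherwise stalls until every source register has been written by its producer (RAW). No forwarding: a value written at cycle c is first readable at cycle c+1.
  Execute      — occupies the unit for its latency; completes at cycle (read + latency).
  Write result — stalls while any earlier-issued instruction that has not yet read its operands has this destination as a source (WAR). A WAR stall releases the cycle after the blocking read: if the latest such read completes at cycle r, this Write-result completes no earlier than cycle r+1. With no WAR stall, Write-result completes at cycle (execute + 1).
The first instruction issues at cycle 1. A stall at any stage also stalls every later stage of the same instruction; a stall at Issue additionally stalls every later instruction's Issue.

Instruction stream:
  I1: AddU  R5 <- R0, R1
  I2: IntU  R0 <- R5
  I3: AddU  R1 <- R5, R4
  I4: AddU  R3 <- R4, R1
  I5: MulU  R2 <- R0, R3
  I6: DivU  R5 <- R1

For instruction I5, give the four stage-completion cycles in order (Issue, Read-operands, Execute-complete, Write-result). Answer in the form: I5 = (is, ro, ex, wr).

cycle 1: I1 dispatched to AddU
cycle 2: I1 operands ready · I2 dispatched to IntU
cycle 4: I1 complete
cycle 5: R5←I1
cycle 6: I2 operands ready · I3 dispatched to AddU
cycle 7: I2 complete · I3 operands ready
cycle 8: R0←I2
cycle 9: I3 complete
cycle 10: R1←I3
cycle 11: I4 dispatched to AddU
cycle 12: I4 operands ready · I5 dispatched to MulU
cycle 13: I6 dispatched to DivU
cycle 14: I4 complete · I6 operands ready
cycle 15: R3←I4
cycle 16: I5 operands ready
cycle 19: I5 complete
cycle 20: R2←I5
cycle 21: I6 complete
cycle 22: R5←I6

I5 = (12, 16, 19, 20)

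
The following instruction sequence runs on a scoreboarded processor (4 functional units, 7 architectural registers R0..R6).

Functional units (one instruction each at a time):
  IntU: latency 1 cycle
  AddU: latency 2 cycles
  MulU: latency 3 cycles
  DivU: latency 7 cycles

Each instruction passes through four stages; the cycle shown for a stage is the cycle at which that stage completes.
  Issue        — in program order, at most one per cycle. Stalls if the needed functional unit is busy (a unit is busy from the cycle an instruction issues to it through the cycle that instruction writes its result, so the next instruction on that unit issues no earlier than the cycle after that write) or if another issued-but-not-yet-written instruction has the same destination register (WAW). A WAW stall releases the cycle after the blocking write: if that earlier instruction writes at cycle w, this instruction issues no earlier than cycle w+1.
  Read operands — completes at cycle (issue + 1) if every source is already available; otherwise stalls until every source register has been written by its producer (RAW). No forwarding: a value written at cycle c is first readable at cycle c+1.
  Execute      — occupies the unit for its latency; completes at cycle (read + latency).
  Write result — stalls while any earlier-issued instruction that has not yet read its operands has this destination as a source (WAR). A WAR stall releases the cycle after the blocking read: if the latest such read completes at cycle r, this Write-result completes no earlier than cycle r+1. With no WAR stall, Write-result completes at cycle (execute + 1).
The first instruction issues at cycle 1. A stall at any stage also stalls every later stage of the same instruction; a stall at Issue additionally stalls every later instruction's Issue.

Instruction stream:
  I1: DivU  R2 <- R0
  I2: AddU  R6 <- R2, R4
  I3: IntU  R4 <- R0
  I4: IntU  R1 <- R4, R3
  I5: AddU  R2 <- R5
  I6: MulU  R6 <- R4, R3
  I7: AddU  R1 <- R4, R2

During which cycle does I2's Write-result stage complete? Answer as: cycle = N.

cycle = 14

cycle 1: issue I1 (DivU)
cycle 2: I1 read-ops; issue I2 (AddU)
cycle 3: issue I3 (IntU)
cycle 4: I3 read-ops
cycle 5: I3 finished on IntU
cycle 9: I1 finished on DivU
cycle 10: I1→R2
cycle 11: I2 read-ops
cycle 12: I3→R4
cycle 13: I2 finished on AddU; issue I4 (IntU)
cycle 14: I2→R6; I4 read-ops
cycle 15: I4 finished on IntU; issue I5 (AddU)
cycle 16: I4→R1; I5 read-ops; issue I6 (MulU)
cycle 17: I6 read-ops
cycle 18: I5 finished on AddU
cycle 19: I5→R2
cycle 20: I6 finished on MulU; issue I7 (AddU)
cycle 21: I6→R6; I7 read-ops
cycle 23: I7 finished on AddU
cycle 24: I7→R1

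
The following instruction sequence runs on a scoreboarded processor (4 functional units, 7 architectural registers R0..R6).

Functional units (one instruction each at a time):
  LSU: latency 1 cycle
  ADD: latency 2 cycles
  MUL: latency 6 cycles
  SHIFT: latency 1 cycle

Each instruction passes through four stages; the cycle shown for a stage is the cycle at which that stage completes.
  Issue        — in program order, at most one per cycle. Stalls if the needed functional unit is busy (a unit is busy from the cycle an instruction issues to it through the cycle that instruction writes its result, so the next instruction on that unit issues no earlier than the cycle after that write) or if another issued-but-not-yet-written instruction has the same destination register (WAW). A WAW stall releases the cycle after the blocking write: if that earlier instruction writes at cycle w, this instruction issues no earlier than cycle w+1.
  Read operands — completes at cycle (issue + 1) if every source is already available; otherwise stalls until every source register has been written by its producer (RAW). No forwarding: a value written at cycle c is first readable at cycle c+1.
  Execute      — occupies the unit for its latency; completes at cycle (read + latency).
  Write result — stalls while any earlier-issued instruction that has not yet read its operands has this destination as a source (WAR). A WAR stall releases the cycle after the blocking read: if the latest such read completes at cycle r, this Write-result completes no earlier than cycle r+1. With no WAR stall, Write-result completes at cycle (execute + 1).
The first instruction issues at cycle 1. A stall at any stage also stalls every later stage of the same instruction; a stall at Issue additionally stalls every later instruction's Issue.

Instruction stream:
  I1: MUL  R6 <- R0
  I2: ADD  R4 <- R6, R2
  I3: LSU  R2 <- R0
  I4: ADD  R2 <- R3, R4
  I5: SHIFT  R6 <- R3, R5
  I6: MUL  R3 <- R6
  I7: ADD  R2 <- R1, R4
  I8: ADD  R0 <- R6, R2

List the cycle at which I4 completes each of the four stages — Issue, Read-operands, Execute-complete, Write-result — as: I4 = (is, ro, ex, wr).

I4 = (14, 15, 17, 18)

cycle 1: I1→MUL
cycle 2: I1 RO, I2→ADD
cycle 3: I3→LSU
cycle 4: I3 RO
cycle 5: I3 EX
cycle 8: I1 EX
cycle 9: I1 WR R6
cycle 10: I2 RO
cycle 11: I3 WR R2
cycle 12: I2 EX
cycle 13: I2 WR R4
cycle 14: I4→ADD
cycle 15: I4 RO, I5→SHIFT
cycle 16: I5 RO, I6→MUL
cycle 17: I4 EX, I5 EX
cycle 18: I4 WR R2, I5 WR R6
cycle 19: I6 RO, I7→ADD
cycle 20: I7 RO
cycle 22: I7 EX
cycle 23: I7 WR R2
cycle 24: I8→ADD
cycle 25: I6 EX, I8 RO
cycle 26: I6 WR R3
cycle 27: I8 EX
cycle 28: I8 WR R0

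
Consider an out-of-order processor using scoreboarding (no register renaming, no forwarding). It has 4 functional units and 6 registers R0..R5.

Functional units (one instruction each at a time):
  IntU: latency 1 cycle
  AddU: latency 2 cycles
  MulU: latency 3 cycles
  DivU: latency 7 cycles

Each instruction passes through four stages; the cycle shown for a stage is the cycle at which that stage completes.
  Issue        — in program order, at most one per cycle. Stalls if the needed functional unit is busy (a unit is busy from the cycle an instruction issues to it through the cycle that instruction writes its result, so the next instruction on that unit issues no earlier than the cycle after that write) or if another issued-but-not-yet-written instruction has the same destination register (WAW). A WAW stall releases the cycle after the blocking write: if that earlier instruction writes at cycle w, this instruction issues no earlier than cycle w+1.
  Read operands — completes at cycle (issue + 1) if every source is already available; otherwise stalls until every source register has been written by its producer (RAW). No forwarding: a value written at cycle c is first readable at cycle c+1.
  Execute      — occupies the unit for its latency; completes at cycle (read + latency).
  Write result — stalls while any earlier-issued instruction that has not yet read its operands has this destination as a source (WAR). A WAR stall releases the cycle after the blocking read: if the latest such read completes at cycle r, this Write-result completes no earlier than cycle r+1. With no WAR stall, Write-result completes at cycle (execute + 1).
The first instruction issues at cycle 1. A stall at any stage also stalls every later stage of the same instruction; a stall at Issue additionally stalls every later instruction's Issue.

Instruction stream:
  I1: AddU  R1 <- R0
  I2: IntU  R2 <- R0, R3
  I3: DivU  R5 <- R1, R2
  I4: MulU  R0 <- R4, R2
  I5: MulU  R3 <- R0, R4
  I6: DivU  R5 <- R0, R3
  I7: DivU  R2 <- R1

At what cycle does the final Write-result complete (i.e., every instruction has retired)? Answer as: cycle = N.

cycle = 35

c1: I1 issues→AddU
c2: I1 reads; I2 issues→IntU
c3: I2 reads; I3 issues→DivU
c4: I1 exec-done; I2 exec-done; I4 issues→MulU
c5: I1 writes R1; I2 writes R2
c6: I3 reads; I4 reads
c9: I4 exec-done
c10: I4 writes R0
c11: I5 issues→MulU
c12: I5 reads
c13: I3 exec-done
c14: I3 writes R5
c15: I5 exec-done; I6 issues→DivU
c16: I5 writes R3
c17: I6 reads
c24: I6 exec-done
c25: I6 writes R5
c26: I7 issues→DivU
c27: I7 reads
c34: I7 exec-done
c35: I7 writes R2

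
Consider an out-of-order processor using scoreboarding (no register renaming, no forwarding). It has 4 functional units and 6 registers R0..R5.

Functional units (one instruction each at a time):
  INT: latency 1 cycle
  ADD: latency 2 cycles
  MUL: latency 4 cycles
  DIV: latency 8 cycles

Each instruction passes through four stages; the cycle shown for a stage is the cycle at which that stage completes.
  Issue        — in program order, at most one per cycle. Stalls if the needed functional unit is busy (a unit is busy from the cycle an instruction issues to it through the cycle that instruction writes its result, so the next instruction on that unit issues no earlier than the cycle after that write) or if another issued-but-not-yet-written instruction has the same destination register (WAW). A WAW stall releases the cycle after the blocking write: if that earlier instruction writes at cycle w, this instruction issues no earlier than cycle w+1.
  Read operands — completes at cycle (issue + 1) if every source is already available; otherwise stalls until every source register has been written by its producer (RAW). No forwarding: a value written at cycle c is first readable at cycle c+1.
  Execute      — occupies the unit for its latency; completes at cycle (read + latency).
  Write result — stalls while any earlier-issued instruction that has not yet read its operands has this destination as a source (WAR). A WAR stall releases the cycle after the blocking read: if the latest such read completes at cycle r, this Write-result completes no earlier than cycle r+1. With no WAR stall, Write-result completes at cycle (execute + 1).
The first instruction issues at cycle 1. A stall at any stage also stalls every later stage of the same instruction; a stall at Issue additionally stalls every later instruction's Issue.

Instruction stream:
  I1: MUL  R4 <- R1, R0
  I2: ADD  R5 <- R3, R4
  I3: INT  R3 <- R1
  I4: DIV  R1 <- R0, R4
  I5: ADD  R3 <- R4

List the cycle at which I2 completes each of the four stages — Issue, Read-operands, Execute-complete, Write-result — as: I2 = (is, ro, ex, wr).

  I1 | 1 | 2 | 6 | 7
  I2 | 2 | 8 | 10 | 11   RAW R4: wait I1 write@7
  I3 | 3 | 4 | 5 | 9   WAR R3: wait I2 read@8
  I4 | 4 | 8 | 16 | 17   RAW R4: wait I1 write@7
  I5 | 12 | 13 | 15 | 16   struct: ADD busy until I2 writes@11

I2 = (2, 8, 10, 11)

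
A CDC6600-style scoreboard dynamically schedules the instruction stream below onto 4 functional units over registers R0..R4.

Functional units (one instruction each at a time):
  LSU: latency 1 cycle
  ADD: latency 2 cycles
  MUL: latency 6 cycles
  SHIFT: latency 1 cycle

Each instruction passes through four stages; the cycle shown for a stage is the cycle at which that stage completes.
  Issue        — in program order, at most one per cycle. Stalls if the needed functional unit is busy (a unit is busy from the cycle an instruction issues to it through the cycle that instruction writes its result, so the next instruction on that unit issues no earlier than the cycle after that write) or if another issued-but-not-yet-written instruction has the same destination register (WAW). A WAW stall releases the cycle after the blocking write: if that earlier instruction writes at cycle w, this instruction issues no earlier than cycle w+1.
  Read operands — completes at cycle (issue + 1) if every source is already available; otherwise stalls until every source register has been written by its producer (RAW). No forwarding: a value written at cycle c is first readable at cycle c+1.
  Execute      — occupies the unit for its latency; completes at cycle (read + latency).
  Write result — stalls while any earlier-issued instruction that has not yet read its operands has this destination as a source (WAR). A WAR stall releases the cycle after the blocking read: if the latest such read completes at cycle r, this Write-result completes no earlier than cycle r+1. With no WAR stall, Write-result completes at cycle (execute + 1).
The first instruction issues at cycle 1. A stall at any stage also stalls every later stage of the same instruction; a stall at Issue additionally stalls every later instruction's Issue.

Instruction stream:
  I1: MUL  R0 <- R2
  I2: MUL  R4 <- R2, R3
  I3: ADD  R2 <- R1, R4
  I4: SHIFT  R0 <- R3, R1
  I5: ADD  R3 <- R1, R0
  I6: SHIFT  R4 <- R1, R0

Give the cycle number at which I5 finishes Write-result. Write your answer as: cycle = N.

I1  is:1  ro:2  ex:8  wr:9
I2  is:10  ro:11  ex:17  wr:18  — struct: MUL busy until I1 writes@9
I3  is:11  ro:19  ex:21  wr:22  — RAW R4: wait I2 write@18
I4  is:12  ro:13  ex:14  wr:15
I5  is:23  ro:24  ex:26  wr:27  — struct: ADD busy until I3 writes@22
I6  is:24  ro:25  ex:26  wr:27

cycle = 27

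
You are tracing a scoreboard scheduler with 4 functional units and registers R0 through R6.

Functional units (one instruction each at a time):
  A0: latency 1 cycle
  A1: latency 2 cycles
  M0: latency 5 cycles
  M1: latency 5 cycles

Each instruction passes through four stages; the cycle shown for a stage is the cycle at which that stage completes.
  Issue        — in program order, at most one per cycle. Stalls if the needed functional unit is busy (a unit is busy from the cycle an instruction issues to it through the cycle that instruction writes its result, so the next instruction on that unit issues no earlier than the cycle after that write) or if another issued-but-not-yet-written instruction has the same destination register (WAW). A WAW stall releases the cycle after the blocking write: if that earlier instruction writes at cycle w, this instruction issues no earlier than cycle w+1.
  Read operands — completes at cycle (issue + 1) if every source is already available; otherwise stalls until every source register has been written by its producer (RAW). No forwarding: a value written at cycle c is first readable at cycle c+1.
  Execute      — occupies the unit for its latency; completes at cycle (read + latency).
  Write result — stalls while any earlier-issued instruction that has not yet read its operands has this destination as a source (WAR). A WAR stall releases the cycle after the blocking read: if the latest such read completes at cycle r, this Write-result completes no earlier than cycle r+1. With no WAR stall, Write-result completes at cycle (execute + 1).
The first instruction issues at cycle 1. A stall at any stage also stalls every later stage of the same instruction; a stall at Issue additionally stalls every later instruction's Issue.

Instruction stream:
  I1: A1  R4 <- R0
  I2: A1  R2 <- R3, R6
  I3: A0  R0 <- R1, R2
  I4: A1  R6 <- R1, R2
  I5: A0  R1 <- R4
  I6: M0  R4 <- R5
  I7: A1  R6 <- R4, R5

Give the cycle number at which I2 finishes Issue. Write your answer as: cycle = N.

cycle 1: I1 dispatched to A1
cycle 2: I1 operands ready
cycle 4: I1 complete
cycle 5: R4←I1
cycle 6: I2 dispatched to A1
cycle 7: I2 operands ready | I3 dispatched to A0
cycle 9: I2 complete
cycle 10: R2←I2
cycle 11: I3 operands ready | I4 dispatched to A1
cycle 12: I3 complete | I4 operands ready
cycle 13: R0←I3
cycle 14: I4 complete | I5 dispatched to A0
cycle 15: R6←I4 | I5 operands ready | I6 dispatched to M0
cycle 16: I5 complete | I6 operands ready | I7 dispatched to A1
cycle 17: R1←I5
cycle 21: I6 complete
cycle 22: R4←I6
cycle 23: I7 operands ready
cycle 25: I7 complete
cycle 26: R6←I7

cycle = 6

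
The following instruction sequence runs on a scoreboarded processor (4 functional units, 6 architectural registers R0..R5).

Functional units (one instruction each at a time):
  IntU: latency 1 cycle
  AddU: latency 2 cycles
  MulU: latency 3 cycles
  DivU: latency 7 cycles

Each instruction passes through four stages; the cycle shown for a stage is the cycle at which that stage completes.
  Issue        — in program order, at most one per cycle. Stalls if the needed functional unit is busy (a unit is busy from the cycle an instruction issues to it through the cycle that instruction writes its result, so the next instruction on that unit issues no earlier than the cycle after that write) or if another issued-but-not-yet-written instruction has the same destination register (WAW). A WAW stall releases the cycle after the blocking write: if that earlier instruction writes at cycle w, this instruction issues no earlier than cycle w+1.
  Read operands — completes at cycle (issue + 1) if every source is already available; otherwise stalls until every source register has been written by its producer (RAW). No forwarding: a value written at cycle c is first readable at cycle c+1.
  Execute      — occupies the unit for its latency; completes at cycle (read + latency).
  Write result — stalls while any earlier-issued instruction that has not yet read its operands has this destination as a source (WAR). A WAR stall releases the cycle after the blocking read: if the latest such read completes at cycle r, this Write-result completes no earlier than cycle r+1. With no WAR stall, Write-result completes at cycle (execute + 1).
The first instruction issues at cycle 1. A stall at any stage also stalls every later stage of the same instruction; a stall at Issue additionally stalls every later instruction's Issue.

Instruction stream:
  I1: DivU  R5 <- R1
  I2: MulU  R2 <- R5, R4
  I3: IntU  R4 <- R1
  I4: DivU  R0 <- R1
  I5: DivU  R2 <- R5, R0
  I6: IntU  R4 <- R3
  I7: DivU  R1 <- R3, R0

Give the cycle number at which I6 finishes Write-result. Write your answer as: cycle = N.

cycle = 25

cycle 1: I1→DivU
cycle 2: I1 RO · I2→MulU
cycle 3: I3→IntU
cycle 4: I3 RO
cycle 5: I3 EX
cycle 9: I1 EX
cycle 10: I1 WR R5
cycle 11: I2 RO · I4→DivU
cycle 12: I3 WR R4 · I4 RO
cycle 14: I2 EX
cycle 15: I2 WR R2
cycle 19: I4 EX
cycle 20: I4 WR R0
cycle 21: I5→DivU
cycle 22: I5 RO · I6→IntU
cycle 23: I6 RO
cycle 24: I6 EX
cycle 25: I6 WR R4
cycle 29: I5 EX
cycle 30: I5 WR R2
cycle 31: I7→DivU
cycle 32: I7 RO
cycle 39: I7 EX
cycle 40: I7 WR R1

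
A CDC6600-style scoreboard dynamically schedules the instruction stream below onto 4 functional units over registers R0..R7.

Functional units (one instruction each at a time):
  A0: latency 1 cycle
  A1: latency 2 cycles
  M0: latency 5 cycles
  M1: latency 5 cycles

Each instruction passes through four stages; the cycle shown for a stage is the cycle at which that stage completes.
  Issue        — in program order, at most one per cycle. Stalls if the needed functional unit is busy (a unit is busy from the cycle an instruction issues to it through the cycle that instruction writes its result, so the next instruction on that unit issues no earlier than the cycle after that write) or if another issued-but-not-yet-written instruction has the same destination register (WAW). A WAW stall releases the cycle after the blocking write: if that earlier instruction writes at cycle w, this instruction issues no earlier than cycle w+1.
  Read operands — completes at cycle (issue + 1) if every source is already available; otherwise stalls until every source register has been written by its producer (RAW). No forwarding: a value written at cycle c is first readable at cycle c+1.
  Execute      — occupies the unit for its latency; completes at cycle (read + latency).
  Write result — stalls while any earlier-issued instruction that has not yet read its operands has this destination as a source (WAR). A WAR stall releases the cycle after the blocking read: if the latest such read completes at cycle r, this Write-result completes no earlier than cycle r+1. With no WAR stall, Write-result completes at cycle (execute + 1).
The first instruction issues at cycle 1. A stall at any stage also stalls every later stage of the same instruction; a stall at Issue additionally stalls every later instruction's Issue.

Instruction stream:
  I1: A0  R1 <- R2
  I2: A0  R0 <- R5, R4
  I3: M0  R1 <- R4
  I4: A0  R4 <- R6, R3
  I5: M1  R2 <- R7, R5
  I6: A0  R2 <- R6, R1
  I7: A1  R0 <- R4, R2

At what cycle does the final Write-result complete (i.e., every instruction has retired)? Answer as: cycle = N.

cycle 1: I1 dispatched to A0
cycle 2: I1 operands ready
cycle 3: I1 complete
cycle 4: R1←I1
cycle 5: I2 dispatched to A0
cycle 6: I2 operands ready, I3 dispatched to M0
cycle 7: I2 complete, I3 operands ready
cycle 8: R0←I2
cycle 9: I4 dispatched to A0
cycle 10: I4 operands ready, I5 dispatched to M1
cycle 11: I4 complete, I5 operands ready
cycle 12: I3 complete, R4←I4
cycle 13: R1←I3
cycle 16: I5 complete
cycle 17: R2←I5
cycle 18: I6 dispatched to A0
cycle 19: I6 operands ready, I7 dispatched to A1
cycle 20: I6 complete
cycle 21: R2←I6
cycle 22: I7 operands ready
cycle 24: I7 complete
cycle 25: R0←I7

cycle = 25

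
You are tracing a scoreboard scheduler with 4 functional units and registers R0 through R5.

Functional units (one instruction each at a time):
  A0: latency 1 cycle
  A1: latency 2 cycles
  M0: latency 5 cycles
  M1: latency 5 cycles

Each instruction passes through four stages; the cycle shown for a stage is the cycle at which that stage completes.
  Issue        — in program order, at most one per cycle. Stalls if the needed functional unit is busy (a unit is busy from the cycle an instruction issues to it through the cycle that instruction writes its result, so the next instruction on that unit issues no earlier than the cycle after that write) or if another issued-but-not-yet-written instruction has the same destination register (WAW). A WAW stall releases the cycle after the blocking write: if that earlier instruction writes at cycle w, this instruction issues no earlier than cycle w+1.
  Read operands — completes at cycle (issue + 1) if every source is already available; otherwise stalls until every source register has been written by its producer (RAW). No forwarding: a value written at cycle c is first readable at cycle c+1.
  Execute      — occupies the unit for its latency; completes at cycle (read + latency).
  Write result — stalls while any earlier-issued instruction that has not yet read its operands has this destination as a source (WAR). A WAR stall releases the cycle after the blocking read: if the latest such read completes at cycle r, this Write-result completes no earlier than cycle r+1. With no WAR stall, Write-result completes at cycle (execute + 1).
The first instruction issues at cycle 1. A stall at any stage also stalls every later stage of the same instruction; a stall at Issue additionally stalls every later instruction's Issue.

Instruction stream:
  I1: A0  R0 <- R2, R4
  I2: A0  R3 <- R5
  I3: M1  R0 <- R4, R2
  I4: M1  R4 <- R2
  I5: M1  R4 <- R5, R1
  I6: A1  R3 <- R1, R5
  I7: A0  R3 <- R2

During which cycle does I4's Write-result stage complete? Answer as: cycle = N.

[1] issue I1 (A0)
[2] I1 read-ops
[3] I1 finished on A0
[4] I1→R0
[5] issue I2 (A0)
[6] I2 read-ops, issue I3 (M1)
[7] I2 finished on A0, I3 read-ops
[8] I2→R3
[12] I3 finished on M1
[13] I3→R0
[14] issue I4 (M1)
[15] I4 read-ops
[20] I4 finished on M1
[21] I4→R4
[22] issue I5 (M1)
[23] I5 read-ops, issue I6 (A1)
[24] I6 read-ops
[26] I6 finished on A1
[27] I6→R3
[28] I5 finished on M1, issue I7 (A0)
[29] I5→R4, I7 read-ops
[30] I7 finished on A0
[31] I7→R3

cycle = 21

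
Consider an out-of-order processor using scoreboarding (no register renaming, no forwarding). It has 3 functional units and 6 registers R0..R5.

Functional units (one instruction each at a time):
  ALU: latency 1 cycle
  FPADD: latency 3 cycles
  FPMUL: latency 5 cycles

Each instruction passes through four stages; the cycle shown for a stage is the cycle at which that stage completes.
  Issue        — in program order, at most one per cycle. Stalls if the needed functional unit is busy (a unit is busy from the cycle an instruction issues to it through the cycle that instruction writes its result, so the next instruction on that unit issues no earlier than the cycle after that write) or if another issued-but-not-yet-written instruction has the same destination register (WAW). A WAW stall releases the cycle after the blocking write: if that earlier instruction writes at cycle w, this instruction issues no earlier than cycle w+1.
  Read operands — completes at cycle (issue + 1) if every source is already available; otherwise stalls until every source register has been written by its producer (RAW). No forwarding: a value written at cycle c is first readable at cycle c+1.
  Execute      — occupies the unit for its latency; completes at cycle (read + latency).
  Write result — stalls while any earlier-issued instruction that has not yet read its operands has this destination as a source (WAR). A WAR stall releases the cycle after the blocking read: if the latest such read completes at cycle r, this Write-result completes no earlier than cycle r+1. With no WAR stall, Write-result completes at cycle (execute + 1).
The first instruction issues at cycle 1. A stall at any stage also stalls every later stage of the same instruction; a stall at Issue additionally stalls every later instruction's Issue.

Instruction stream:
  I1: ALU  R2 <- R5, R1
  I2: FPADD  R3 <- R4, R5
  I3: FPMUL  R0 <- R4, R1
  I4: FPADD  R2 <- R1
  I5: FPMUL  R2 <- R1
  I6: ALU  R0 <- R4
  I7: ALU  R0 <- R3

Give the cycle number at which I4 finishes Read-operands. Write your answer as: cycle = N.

[1] I1→ALU
[2] I1 RO; I2→FPADD
[3] I1 EX; I2 RO; I3→FPMUL
[4] I1 WR R2; I3 RO
[6] I2 EX
[7] I2 WR R3
[8] I4→FPADD
[9] I3 EX; I4 RO
[10] I3 WR R0
[12] I4 EX
[13] I4 WR R2
[14] I5→FPMUL
[15] I5 RO; I6→ALU
[16] I6 RO
[17] I6 EX
[18] I6 WR R0
[19] I7→ALU
[20] I5 EX; I7 RO
[21] I5 WR R2; I7 EX
[22] I7 WR R0

cycle = 9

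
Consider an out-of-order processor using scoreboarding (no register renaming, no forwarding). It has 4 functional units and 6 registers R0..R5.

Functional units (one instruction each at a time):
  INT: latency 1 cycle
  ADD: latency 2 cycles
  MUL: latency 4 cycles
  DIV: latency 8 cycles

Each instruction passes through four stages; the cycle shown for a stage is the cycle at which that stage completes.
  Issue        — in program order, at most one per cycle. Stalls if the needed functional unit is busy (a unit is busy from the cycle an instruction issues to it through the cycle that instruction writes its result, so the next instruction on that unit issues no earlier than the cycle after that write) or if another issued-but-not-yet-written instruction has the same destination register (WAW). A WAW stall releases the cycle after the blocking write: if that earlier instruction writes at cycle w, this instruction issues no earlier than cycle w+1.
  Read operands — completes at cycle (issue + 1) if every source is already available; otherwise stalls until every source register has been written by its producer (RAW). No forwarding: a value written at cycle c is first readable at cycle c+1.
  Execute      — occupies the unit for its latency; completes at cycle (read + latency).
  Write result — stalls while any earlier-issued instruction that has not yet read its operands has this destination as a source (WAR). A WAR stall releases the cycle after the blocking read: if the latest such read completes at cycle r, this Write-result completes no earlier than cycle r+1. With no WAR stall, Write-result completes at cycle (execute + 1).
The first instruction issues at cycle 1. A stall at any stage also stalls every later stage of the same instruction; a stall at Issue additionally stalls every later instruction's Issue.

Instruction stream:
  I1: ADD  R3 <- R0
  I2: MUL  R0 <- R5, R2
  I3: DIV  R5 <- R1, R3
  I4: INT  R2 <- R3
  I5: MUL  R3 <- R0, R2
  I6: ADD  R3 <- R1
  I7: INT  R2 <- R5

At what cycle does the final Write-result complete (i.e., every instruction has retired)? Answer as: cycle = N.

I1: IS=1 RO=2 EX=4 WR=5
I2: IS=2 RO=3 EX=7 WR=8
I3: IS=3 RO=6 EX=14 WR=15  [RAW R3: wait I1 write@5]
I4: IS=4 RO=6 EX=7 WR=8  [RAW R3: wait I1 write@5]
I5: IS=9 RO=10 EX=14 WR=15  [struct: MUL busy until I2 writes@8]
I6: IS=16 RO=17 EX=19 WR=20  [WAW R3: wait I5 write@15]
I7: IS=17 RO=18 EX=19 WR=20

cycle = 20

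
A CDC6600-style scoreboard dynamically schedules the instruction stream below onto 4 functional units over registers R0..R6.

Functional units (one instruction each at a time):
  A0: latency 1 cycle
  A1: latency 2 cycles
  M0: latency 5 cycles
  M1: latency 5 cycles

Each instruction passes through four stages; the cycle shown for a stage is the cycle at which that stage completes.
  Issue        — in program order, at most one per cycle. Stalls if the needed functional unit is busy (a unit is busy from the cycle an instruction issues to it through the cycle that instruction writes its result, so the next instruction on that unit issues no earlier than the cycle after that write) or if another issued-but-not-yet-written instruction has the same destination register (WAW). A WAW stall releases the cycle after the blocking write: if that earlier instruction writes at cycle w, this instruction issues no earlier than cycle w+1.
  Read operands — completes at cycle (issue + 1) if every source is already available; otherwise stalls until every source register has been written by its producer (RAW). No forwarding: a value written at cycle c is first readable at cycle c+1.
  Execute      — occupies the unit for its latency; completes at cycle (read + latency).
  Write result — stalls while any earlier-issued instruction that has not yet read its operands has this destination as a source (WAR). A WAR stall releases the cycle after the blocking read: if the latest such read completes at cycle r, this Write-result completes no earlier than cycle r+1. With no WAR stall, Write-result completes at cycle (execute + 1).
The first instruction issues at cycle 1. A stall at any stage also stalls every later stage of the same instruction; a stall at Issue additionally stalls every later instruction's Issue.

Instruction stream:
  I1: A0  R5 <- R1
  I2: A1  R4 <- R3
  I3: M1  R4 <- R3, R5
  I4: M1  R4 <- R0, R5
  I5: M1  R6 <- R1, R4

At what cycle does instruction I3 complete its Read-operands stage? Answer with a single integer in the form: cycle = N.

t=1  I1→A0
t=2  I1 RO · I2→A1
t=3  I1 EX · I2 RO
t=4  I1 WR R5
t=5  I2 EX
t=6  I2 WR R4
t=7  I3→M1
t=8  I3 RO
t=13  I3 EX
t=14  I3 WR R4
t=15  I4→M1
t=16  I4 RO
t=21  I4 EX
t=22  I4 WR R4
t=23  I5→M1
t=24  I5 RO
t=29  I5 EX
t=30  I5 WR R6

cycle = 8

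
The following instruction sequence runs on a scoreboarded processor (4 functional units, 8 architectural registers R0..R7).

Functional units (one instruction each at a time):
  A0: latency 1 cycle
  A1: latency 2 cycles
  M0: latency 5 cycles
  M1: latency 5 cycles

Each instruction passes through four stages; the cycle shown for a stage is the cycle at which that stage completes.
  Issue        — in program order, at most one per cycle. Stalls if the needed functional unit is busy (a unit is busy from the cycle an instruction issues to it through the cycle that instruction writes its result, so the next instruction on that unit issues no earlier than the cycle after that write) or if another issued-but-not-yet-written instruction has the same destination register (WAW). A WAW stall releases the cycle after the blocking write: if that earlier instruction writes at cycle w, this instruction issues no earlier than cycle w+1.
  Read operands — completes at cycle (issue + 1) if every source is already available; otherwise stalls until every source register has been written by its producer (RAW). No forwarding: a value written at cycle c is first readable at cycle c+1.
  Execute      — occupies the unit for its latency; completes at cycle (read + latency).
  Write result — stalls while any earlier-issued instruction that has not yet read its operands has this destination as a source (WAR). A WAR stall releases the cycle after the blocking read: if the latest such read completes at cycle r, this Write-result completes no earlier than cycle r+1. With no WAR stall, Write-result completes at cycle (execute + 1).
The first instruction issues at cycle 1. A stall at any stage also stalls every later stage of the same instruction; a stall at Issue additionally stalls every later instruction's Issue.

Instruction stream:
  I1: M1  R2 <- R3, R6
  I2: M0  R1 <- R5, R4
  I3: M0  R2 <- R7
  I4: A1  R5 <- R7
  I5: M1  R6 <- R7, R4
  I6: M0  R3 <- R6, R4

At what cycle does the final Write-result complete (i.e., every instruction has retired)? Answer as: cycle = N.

1) issue 1, read 2, done 7, write 8
2) issue 2, read 3, done 8, write 9
3) issue 10, read 11, done 16, write 17  <struct: M0 busy until I2 writes@9>
4) issue 11, read 12, done 14, write 15
5) issue 12, read 13, done 18, write 19
6) issue 18, read 20, done 25, write 26  <struct: M0 busy until I3 writes@17 / RAW R6: wait I5 write@19>

cycle = 26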